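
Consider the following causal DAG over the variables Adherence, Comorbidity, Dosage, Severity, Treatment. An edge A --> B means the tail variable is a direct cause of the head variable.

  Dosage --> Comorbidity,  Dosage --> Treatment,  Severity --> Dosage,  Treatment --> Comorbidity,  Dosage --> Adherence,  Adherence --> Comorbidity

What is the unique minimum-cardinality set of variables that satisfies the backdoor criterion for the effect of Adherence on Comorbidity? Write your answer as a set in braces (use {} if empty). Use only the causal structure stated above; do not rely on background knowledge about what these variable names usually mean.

Variables eligible for adjustment (non-descendants of Adherence, excluding Adherence and Comorbidity): {Dosage, Severity, Treatment}.
Backdoor paths from Adherence to Comorbidity:
  P1: Adherence <- Dosage -> Treatment -> Comorbidity
  P2: Adherence <- Dosage -> Comorbidity
The empty set is not sufficient: P1 (Adherence <- Dosage -> Treatment -> Comorbidity) has no collider blocking it and no conditioned non-collider, so it is open.
Try {Dosage}:
  P1: blocked at fork node Dosage ∈ conditioning set.
  P2: blocked at fork node Dosage ∈ conditioning set.
{Dosage} contains no descendant of Adherence and blocks every backdoor path.
No other singleton works — e.g. {Severity} leaves P1 open — so {Dosage} is the unique smallest valid adjustment set.

{Dosage}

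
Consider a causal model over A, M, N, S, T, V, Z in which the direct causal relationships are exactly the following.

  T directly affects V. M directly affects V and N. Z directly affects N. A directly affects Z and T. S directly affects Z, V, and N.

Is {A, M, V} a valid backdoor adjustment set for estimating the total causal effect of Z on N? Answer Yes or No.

No

Backdoor paths from Z to N (paths whose first edge points into Z):
  P1: Z <- S -> N
  P2: Z <- S -> V <- M -> N
  P3: Z <- A -> T -> V <- S -> N
  P4: Z <- A -> T -> V <- M -> N
Condition 1 (no descendant of Z in the set): holds — descendants of Z are {N}; none are in {A, M, V}.
Condition 2 (every backdoor path blocked by {A, M, V}):
  P1: open — no interior node is in the conditioning set.
  P2: blocked at fork node M ∈ conditioning set.
  P3: blocked at fork node A ∈ conditioning set.
  P4: blocked at fork node A ∈ conditioning set.
{A, M, V} does not satisfy the backdoor criterion.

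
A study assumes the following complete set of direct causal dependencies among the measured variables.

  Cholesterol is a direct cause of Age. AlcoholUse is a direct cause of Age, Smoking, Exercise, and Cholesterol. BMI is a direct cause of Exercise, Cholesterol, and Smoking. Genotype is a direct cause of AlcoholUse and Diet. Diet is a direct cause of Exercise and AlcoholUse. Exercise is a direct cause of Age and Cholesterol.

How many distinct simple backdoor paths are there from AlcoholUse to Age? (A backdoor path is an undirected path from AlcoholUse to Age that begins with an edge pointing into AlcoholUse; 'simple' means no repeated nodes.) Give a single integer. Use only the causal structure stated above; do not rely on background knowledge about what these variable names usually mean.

A backdoor path from AlcoholUse to Age is any simple undirected path whose first edge points into AlcoholUse (i.e. leaves AlcoholUse via a parent).
Parents of AlcoholUse: {Diet, Genotype}.
Enumerating:
  P1: AlcoholUse <- Genotype -> Diet -> Exercise <- BMI -> Cholesterol -> Age
  P2: AlcoholUse <- Genotype -> Diet -> Exercise -> Cholesterol -> Age
  P3: AlcoholUse <- Genotype -> Diet -> Exercise -> Age
  P4: AlcoholUse <- Diet -> Exercise <- BMI -> Cholesterol -> Age
  P5: AlcoholUse <- Diet -> Exercise -> Cholesterol -> Age
  P6: AlcoholUse <- Diet -> Exercise -> Age
That exhausts the simple backdoor paths. Count: 6.

6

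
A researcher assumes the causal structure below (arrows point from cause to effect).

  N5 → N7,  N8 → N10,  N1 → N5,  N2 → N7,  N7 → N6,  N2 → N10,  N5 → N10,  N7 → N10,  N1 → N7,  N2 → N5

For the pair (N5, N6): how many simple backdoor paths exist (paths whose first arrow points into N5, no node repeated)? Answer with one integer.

3

A backdoor path from N5 to N6 is any simple undirected path whose first edge points into N5 (i.e. leaves N5 via a parent).
Parents of N5: {N1, N2}.
Enumerating:
  P1: N5 <- N1 -> N7 -> N6
  P2: N5 <- N2 -> N7 -> N6
  P3: N5 <- N2 -> N10 <- N7 -> N6
That exhausts the simple backdoor paths. Count: 3.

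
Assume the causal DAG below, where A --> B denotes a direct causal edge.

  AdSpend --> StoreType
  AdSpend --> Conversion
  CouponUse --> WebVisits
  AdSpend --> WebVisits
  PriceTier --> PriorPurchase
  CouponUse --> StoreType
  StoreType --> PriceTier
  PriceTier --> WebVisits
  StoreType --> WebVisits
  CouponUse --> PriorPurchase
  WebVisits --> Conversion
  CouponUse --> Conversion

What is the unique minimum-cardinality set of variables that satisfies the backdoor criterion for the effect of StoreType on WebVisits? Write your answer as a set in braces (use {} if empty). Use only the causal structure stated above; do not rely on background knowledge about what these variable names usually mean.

{AdSpend, CouponUse}

Variables eligible for adjustment (non-descendants of StoreType, excluding StoreType and WebVisits): {AdSpend, CouponUse}.
Backdoor paths from StoreType to WebVisits:
  P1: StoreType <- CouponUse -> WebVisits
  P2: StoreType <- CouponUse -> Conversion <- AdSpend -> WebVisits
  P3: StoreType <- CouponUse -> Conversion <- WebVisits
  P4: StoreType <- CouponUse -> PriorPurchase <- PriceTier -> WebVisits
  P5: StoreType <- AdSpend -> WebVisits
  P6: StoreType <- AdSpend -> Conversion <- CouponUse -> WebVisits
  P7: StoreType <- AdSpend -> Conversion <- CouponUse -> PriorPurchase <- PriceTier -> WebVisits
  P8: StoreType <- AdSpend -> Conversion <- WebVisits
The empty set is not sufficient: P1 (StoreType <- CouponUse -> WebVisits) has no collider blocking it and no conditioned non-collider, so it is open.
Try {AdSpend, CouponUse}:
  P1: blocked at fork node CouponUse ∈ conditioning set.
  P2: blocked at fork node CouponUse ∈ conditioning set.
  P3: blocked at fork node CouponUse ∈ conditioning set.
  P4: blocked at fork node CouponUse ∈ conditioning set.
  P5: blocked at fork node AdSpend ∈ conditioning set.
  P6: blocked at fork node AdSpend ∈ conditioning set.
  P7: blocked at fork node AdSpend ∈ conditioning set.
  P8: blocked at fork node AdSpend ∈ conditioning set.
{AdSpend, CouponUse} contains no descendant of StoreType and blocks every backdoor path.
Every element of {AdSpend, CouponUse} is needed (dropping AdSpend leaves P5 open; dropping CouponUse leaves P1 open), so no proper subset is valid.
Among all size-2 subsets of the eligible variables, only {AdSpend, CouponUse} blocks every backdoor path, so it is the unique smallest valid adjustment set.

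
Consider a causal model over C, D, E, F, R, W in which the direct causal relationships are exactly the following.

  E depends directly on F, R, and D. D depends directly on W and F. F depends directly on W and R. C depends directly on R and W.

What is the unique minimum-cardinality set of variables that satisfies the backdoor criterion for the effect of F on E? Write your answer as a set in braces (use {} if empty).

{R, W}

Variables eligible for adjustment (non-descendants of F, excluding F and E): {C, R, W}.
Backdoor paths from F to E:
  P1: F <- R -> C <- W -> D -> E
  P2: F <- R -> E
  P3: F <- W -> D -> E
  P4: F <- W -> C <- R -> E
The empty set is not sufficient: P2 (F <- R -> E) has no collider blocking it and no conditioned non-collider, so it is open.
Try {R, W}:
  P1: blocked at fork node R ∈ conditioning set.
  P2: blocked at fork node R ∈ conditioning set.
  P3: blocked at fork node W ∈ conditioning set.
  P4: blocked at fork node W ∈ conditioning set.
{R, W} contains no descendant of F and blocks every backdoor path.
Every element of {R, W} is needed (dropping R leaves P2 open; dropping W leaves P3 open), so no proper subset is valid.
Among all size-2 subsets of the eligible variables, only {R, W} blocks every backdoor path, so it is the unique smallest valid adjustment set.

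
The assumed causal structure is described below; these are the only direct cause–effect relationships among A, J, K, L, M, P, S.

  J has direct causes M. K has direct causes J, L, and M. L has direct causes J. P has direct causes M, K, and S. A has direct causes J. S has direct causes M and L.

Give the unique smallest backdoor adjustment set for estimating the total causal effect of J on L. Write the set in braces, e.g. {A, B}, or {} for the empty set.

{}

Variables eligible for adjustment (non-descendants of J, excluding J and L): {M}.
Backdoor paths from J to L:
  P1: J <- M -> S <- L
  P2: J <- M -> S -> P <- K <- L
  P3: J <- M -> K <- L
  P4: J <- M -> K -> P <- S <- L
  P5: J <- M -> P <- S <- L
  P6: J <- M -> P <- K <- L
Each backdoor path contains an unconditioned collider, so every path is already blocked with the empty conditioning set:
  P1: blocked at collider S (neither it nor any descendant is in the conditioning set).
  P2: blocked at collider P (neither it nor any descendant is in the conditioning set).
  P3: blocked at collider K (neither it nor any descendant is in the conditioning set).
  P4: blocked at collider P (neither it nor any descendant is in the conditioning set).
  P5: blocked at collider P (neither it nor any descendant is in the conditioning set).
  P6: blocked at collider P (neither it nor any descendant is in the conditioning set).
The empty set is therefore the unique smallest valid set.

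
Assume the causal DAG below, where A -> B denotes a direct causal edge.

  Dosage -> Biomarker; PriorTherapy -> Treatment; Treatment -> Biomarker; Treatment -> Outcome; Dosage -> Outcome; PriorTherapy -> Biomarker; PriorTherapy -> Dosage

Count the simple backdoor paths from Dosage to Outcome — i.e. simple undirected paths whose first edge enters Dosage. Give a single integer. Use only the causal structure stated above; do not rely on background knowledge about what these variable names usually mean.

2

A backdoor path from Dosage to Outcome is any simple undirected path whose first edge points into Dosage (i.e. leaves Dosage via a parent).
Parents of Dosage: {PriorTherapy}.
Enumerating:
  P1: Dosage <- PriorTherapy -> Treatment -> Outcome
  P2: Dosage <- PriorTherapy -> Biomarker <- Treatment -> Outcome
That exhausts the simple backdoor paths. Count: 2.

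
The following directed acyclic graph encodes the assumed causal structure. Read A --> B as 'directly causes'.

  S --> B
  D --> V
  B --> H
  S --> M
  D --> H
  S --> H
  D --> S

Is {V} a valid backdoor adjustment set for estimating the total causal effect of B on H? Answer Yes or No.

Backdoor paths from B to H (paths whose first edge points into B):
  P1: B <- S <- D -> H
  P2: B <- S -> H
Condition 1 (no descendant of B in the set): holds — descendants of B are {H}; none are in {V}.
Condition 2 (every backdoor path blocked by {V}):
  P1: open — no interior node is in the conditioning set.
  P2: open — no interior node is in the conditioning set.
{V} does not satisfy the backdoor criterion.

No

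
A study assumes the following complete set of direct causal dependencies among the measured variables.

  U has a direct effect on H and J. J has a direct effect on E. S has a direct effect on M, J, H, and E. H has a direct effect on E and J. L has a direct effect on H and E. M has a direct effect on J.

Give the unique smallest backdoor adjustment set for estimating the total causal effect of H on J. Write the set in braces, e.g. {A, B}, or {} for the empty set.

{S, U}

Variables eligible for adjustment (non-descendants of H, excluding H and J): {L, M, S, U}.
Backdoor paths from H to J:
  P1: H <- S -> M -> J
  P2: H <- S -> J
  P3: H <- S -> E <- J
  P4: H <- L -> E <- S -> M -> J
  P5: H <- L -> E <- S -> J
  P6: H <- L -> E <- J
  P7: H <- U -> J
The empty set is not sufficient: P1 (H <- S -> M -> J) has no collider blocking it and no conditioned non-collider, so it is open.
Try {S, U}:
  P1: blocked at fork node S ∈ conditioning set.
  P2: blocked at fork node S ∈ conditioning set.
  P3: blocked at fork node S ∈ conditioning set.
  P4: blocked at collider E (neither it nor any descendant is in the conditioning set).
  P5: blocked at collider E (neither it nor any descendant is in the conditioning set).
  P6: blocked at collider E (neither it nor any descendant is in the conditioning set).
  P7: blocked at fork node U ∈ conditioning set.
{S, U} contains no descendant of H and blocks every backdoor path.
Every element of {S, U} is needed (dropping S leaves P1 open; dropping U leaves P7 open), so no proper subset is valid.
Among all size-2 subsets of the eligible variables, only {S, U} blocks every backdoor path, so it is the unique smallest valid adjustment set.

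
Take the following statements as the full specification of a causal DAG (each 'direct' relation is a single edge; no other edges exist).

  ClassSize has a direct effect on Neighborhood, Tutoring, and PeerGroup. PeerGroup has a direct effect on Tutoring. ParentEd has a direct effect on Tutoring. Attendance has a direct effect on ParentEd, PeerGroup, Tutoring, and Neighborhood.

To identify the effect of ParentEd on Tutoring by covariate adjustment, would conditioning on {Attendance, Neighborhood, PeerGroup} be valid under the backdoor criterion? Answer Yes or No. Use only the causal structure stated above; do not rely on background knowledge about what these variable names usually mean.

Yes

Backdoor paths from ParentEd to Tutoring (paths whose first edge points into ParentEd):
  P1: ParentEd <- Attendance -> PeerGroup <- ClassSize -> Tutoring
  P2: ParentEd <- Attendance -> PeerGroup -> Tutoring
  P3: ParentEd <- Attendance -> Tutoring
  P4: ParentEd <- Attendance -> Neighborhood <- ClassSize -> PeerGroup -> Tutoring
  P5: ParentEd <- Attendance -> Neighborhood <- ClassSize -> Tutoring
Condition 1 (no descendant of ParentEd in the set): holds — descendants of ParentEd are {Tutoring}; none are in {Attendance, Neighborhood, PeerGroup}.
Condition 2 (every backdoor path blocked by {Attendance, Neighborhood, PeerGroup}):
  P1: blocked at fork node Attendance ∈ conditioning set.
  P2: blocked at fork node Attendance ∈ conditioning set.
  P3: blocked at fork node Attendance ∈ conditioning set.
  P4: blocked at fork node Attendance ∈ conditioning set.
  P5: blocked at fork node Attendance ∈ conditioning set.
{Attendance, Neighborhood, PeerGroup} satisfies the backdoor criterion.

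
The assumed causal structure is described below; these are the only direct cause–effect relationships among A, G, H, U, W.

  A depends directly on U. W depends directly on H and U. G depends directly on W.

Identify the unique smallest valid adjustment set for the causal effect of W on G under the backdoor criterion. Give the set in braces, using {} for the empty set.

Variables eligible for adjustment (non-descendants of W, excluding W and G): {A, H, U}.
Backdoor paths from W to G:
  (none)
With no backdoor paths the empty set already satisfies the criterion, and it is trivially minimal.

{}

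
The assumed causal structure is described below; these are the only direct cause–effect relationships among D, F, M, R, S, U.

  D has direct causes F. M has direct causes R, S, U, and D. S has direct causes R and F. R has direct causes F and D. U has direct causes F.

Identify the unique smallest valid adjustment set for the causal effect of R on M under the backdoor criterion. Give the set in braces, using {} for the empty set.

{D, F}

Variables eligible for adjustment (non-descendants of R, excluding R and M): {D, F, U}.
Backdoor paths from R to M:
  P1: R <- F -> D -> M
  P2: R <- F -> U -> M
  P3: R <- F -> S -> M
  P4: R <- D <- F -> U -> M
  P5: R <- D <- F -> S -> M
  P6: R <- D -> M
The empty set is not sufficient: P1 (R <- F -> D -> M) has no collider blocking it and no conditioned non-collider, so it is open.
Try {D, F}:
  P1: blocked at fork node F ∈ conditioning set.
  P2: blocked at fork node F ∈ conditioning set.
  P3: blocked at fork node F ∈ conditioning set.
  P4: blocked at chain node D ∈ conditioning set.
  P5: blocked at chain node D ∈ conditioning set.
  P6: blocked at fork node D ∈ conditioning set.
{D, F} contains no descendant of R and blocks every backdoor path.
Every element of {D, F} is needed (dropping D leaves P6 open; dropping F leaves P2 open), so no proper subset is valid.
Among all size-2 subsets of the eligible variables, only {D, F} blocks every backdoor path, so it is the unique smallest valid adjustment set.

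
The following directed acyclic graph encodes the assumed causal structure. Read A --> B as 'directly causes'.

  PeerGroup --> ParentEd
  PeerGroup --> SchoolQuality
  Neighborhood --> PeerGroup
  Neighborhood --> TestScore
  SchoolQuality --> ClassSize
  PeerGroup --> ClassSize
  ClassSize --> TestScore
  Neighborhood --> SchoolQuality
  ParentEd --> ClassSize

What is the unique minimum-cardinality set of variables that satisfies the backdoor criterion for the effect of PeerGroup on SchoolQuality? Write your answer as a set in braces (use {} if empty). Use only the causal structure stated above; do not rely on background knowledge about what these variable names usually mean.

{Neighborhood}

Variables eligible for adjustment (non-descendants of PeerGroup, excluding PeerGroup and SchoolQuality): {Neighborhood}.
Backdoor paths from PeerGroup to SchoolQuality:
  P1: PeerGroup <- Neighborhood -> SchoolQuality
  P2: PeerGroup <- Neighborhood -> TestScore <- ClassSize <- SchoolQuality
The empty set is not sufficient: P1 (PeerGroup <- Neighborhood -> SchoolQuality) has no collider blocking it and no conditioned non-collider, so it is open.
Try {Neighborhood}:
  P1: blocked at fork node Neighborhood ∈ conditioning set.
  P2: blocked at fork node Neighborhood ∈ conditioning set.
{Neighborhood} contains no descendant of PeerGroup and blocks every backdoor path.
{Neighborhood} is the unique smallest valid adjustment set.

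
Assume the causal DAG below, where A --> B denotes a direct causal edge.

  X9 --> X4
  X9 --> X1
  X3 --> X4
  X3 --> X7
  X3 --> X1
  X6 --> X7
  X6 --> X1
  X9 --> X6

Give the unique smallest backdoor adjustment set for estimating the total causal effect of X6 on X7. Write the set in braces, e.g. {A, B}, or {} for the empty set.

{}

Variables eligible for adjustment (non-descendants of X6, excluding X6 and X7): {X3, X4, X9}.
Backdoor paths from X6 to X7:
  P1: X6 <- X9 -> X4 <- X3 -> X7
  P2: X6 <- X9 -> X1 <- X3 -> X7
Each backdoor path contains an unconditioned collider, so every path is already blocked with the empty conditioning set:
  P1: blocked at collider X4 (neither it nor any descendant is in the conditioning set).
  P2: blocked at collider X1 (neither it nor any descendant is in the conditioning set).
The empty set is therefore the unique smallest valid set.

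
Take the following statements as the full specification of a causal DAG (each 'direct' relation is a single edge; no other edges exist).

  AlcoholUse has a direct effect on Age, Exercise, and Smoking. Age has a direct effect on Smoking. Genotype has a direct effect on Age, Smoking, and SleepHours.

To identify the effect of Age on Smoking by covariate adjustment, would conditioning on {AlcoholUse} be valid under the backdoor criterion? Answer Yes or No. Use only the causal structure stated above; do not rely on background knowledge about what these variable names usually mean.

Backdoor paths from Age to Smoking (paths whose first edge points into Age):
  P1: Age <- AlcoholUse -> Smoking
  P2: Age <- Genotype -> Smoking
Condition 1 (no descendant of Age in the set): holds — descendants of Age are {Smoking}; none are in {AlcoholUse}.
Condition 2 (every backdoor path blocked by {AlcoholUse}):
  P1: blocked at fork node AlcoholUse ∈ conditioning set.
  P2: open — no interior node is in the conditioning set.
{AlcoholUse} does not satisfy the backdoor criterion.

No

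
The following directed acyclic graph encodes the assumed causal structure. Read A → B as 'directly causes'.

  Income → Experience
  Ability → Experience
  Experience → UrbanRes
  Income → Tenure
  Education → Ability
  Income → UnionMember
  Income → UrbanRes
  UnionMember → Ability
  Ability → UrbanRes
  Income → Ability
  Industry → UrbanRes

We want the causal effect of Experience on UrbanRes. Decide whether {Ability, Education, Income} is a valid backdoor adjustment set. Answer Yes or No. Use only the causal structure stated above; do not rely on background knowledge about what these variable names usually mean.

Backdoor paths from Experience to UrbanRes (paths whose first edge points into Experience):
  P1: Experience <- Income -> UnionMember -> Ability -> UrbanRes
  P2: Experience <- Income -> Ability -> UrbanRes
  P3: Experience <- Income -> UrbanRes
  P4: Experience <- Ability <- Income -> UrbanRes
  P5: Experience <- Ability <- UnionMember <- Income -> UrbanRes
  P6: Experience <- Ability -> UrbanRes
Condition 1 (no descendant of Experience in the set): holds — descendants of Experience are {UrbanRes}; none are in {Ability, Education, Income}.
Condition 2 (every backdoor path blocked by {Ability, Education, Income}):
  P1: blocked at fork node Income ∈ conditioning set.
  P2: blocked at fork node Income ∈ conditioning set.
  P3: blocked at fork node Income ∈ conditioning set.
  P4: blocked at chain node Ability ∈ conditioning set.
  P5: blocked at chain node Ability ∈ conditioning set.
  P6: blocked at fork node Ability ∈ conditioning set.
{Ability, Education, Income} satisfies the backdoor criterion.

Yes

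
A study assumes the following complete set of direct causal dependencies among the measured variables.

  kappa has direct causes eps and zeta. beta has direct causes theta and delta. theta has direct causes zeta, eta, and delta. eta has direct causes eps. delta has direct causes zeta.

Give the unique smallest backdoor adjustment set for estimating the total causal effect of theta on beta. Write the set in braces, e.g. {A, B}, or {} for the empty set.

{delta}

Variables eligible for adjustment (non-descendants of theta, excluding theta and beta): {delta, eps, eta, kappa, zeta}.
Backdoor paths from theta to beta:
  P1: theta <- zeta -> delta -> beta
  P2: theta <- delta -> beta
  P3: theta <- eta <- eps -> kappa <- zeta -> delta -> beta
The empty set is not sufficient: P1 (theta <- zeta -> delta -> beta) has no collider blocking it and no conditioned non-collider, so it is open.
Try {delta}:
  P1: blocked at chain node delta ∈ conditioning set.
  P2: blocked at fork node delta ∈ conditioning set.
  P3: blocked at collider kappa (neither it nor any descendant is in the conditioning set).
{delta} contains no descendant of theta and blocks every backdoor path.
No other singleton works — e.g. {eps} leaves P1 open — so {delta} is the unique smallest valid adjustment set.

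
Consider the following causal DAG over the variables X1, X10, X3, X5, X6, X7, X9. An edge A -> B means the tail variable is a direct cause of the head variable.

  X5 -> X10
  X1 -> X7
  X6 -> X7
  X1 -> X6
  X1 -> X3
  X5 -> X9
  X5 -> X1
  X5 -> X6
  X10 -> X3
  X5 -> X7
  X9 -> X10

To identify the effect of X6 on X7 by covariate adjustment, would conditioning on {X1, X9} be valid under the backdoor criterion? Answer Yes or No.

No

Backdoor paths from X6 to X7 (paths whose first edge points into X6):
  P1: X6 <- X5 -> X1 -> X7
  P2: X6 <- X5 -> X7
  P3: X6 <- X5 -> X9 -> X10 -> X3 <- X1 -> X7
  P4: X6 <- X5 -> X10 -> X3 <- X1 -> X7
  P5: X6 <- X1 <- X5 -> X7
  P6: X6 <- X1 -> X7
  P7: X6 <- X1 -> X3 <- X10 <- X5 -> X7
  P8: X6 <- X1 -> X3 <- X10 <- X9 <- X5 -> X7
Condition 1 (no descendant of X6 in the set): holds — descendants of X6 are {X7}; none are in {X1, X9}.
Condition 2 (every backdoor path blocked by {X1, X9}):
  P1: blocked at chain node X1 ∈ conditioning set.
  P2: open — no interior node is in the conditioning set.
  P3: blocked at chain node X9 ∈ conditioning set.
  P4: blocked at collider X3 (neither it nor any descendant is in the conditioning set).
  P5: blocked at chain node X1 ∈ conditioning set.
  P6: blocked at fork node X1 ∈ conditioning set.
  P7: blocked at fork node X1 ∈ conditioning set.
  P8: blocked at fork node X1 ∈ conditioning set.
{X1, X9} does not satisfy the backdoor criterion.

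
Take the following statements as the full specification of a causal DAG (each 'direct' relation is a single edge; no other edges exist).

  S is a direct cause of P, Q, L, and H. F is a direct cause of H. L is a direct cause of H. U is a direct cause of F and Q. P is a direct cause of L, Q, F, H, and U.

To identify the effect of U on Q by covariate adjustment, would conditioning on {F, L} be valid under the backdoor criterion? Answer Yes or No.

No

Backdoor paths from U to Q (paths whose first edge points into U):
  P1: U <- P <- S -> Q
  P2: U <- P -> L <- S -> Q
  P3: U <- P -> L -> H <- S -> Q
  P4: U <- P -> Q
  P5: U <- P -> F -> H <- S -> Q
  P6: U <- P -> F -> H <- L <- S -> Q
  P7: U <- P -> H <- S -> Q
  P8: U <- P -> H <- L <- S -> Q
Condition 1 (no descendant of U in the set): FAILS — F is a descendant of U.
Condition 2 (every backdoor path blocked by {F, L}):
  P1: open — no interior node is in the conditioning set.
  P2: open — collider(s) L are conditioned on (or have a conditioned descendant) and no non-collider on the path is in the set.
  P3: blocked at chain node L ∈ conditioning set.
  P4: open — no interior node is in the conditioning set.
  P5: blocked at chain node F ∈ conditioning set.
  P6: blocked at chain node F ∈ conditioning set.
  P7: blocked at collider H (neither it nor any descendant is in the conditioning set).
  P8: blocked at collider H (neither it nor any descendant is in the conditioning set).
{F, L} does not satisfy the backdoor criterion.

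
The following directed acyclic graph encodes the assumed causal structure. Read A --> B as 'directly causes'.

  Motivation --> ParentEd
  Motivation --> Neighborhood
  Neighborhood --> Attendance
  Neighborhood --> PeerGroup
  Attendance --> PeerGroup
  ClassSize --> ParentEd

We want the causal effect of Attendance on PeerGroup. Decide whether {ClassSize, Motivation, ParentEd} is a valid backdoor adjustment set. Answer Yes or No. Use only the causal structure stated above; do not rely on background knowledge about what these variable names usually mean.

Backdoor paths from Attendance to PeerGroup (paths whose first edge points into Attendance):
  P1: Attendance <- Neighborhood -> PeerGroup
Condition 1 (no descendant of Attendance in the set): holds — descendants of Attendance are {PeerGroup}; none are in {ClassSize, Motivation, ParentEd}.
Condition 2 (every backdoor path blocked by {ClassSize, Motivation, ParentEd}):
  P1: open — no interior node is in the conditioning set.
{ClassSize, Motivation, ParentEd} does not satisfy the backdoor criterion.

No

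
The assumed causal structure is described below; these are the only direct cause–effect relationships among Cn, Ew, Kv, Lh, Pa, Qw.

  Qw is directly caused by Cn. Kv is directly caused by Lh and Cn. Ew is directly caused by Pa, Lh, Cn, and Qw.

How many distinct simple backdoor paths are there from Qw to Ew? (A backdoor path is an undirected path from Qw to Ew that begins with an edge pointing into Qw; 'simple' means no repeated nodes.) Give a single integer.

2

A backdoor path from Qw to Ew is any simple undirected path whose first edge points into Qw (i.e. leaves Qw via a parent).
Parents of Qw: {Cn}.
Enumerating:
  P1: Qw <- Cn -> Ew
  P2: Qw <- Cn -> Kv <- Lh -> Ew
That exhausts the simple backdoor paths. Count: 2.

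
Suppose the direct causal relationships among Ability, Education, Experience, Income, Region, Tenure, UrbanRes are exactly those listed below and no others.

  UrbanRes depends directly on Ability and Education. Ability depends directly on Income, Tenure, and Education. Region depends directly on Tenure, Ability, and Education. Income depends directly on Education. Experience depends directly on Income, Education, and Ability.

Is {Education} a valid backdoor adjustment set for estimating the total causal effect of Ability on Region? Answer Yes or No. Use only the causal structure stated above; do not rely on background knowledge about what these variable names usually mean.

Backdoor paths from Ability to Region (paths whose first edge points into Ability):
  P1: Ability <- Education -> Region
  P2: Ability <- Tenure -> Region
  P3: Ability <- Income <- Education -> Region
  P4: Ability <- Income -> Experience <- Education -> Region
Condition 1 (no descendant of Ability in the set): holds — descendants of Ability are {Experience, Region, UrbanRes}; none are in {Education}.
Condition 2 (every backdoor path blocked by {Education}):
  P1: blocked at fork node Education ∈ conditioning set.
  P2: open — no interior node is in the conditioning set.
  P3: blocked at fork node Education ∈ conditioning set.
  P4: blocked at collider Experience (neither it nor any descendant is in the conditioning set).
{Education} does not satisfy the backdoor criterion.

No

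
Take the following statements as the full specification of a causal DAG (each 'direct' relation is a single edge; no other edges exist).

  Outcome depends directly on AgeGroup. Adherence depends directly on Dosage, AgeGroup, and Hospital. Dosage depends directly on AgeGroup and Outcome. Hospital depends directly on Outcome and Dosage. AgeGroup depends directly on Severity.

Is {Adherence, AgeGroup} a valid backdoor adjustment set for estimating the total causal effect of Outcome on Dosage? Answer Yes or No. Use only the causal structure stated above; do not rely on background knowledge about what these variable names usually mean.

Backdoor paths from Outcome to Dosage (paths whose first edge points into Outcome):
  P1: Outcome <- AgeGroup -> Dosage
  P2: Outcome <- AgeGroup -> Adherence <- Dosage
  P3: Outcome <- AgeGroup -> Adherence <- Hospital <- Dosage
Condition 1 (no descendant of Outcome in the set): FAILS — Adherence is a descendant of Outcome.
Condition 2 (every backdoor path blocked by {Adherence, AgeGroup}):
  P1: blocked at fork node AgeGroup ∈ conditioning set.
  P2: blocked at fork node AgeGroup ∈ conditioning set.
  P3: blocked at fork node AgeGroup ∈ conditioning set.
{Adherence, AgeGroup} does not satisfy the backdoor criterion.

No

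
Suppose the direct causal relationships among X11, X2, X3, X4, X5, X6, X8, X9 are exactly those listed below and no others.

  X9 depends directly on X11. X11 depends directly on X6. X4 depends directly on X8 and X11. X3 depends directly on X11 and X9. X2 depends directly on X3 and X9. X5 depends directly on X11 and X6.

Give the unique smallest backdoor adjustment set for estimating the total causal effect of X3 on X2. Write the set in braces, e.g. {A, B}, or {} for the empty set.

{X9}

Variables eligible for adjustment (non-descendants of X3, excluding X3 and X2): {X11, X4, X5, X6, X8, X9}.
Backdoor paths from X3 to X2:
  P1: X3 <- X11 -> X9 -> X2
  P2: X3 <- X9 -> X2
The empty set is not sufficient: P1 (X3 <- X11 -> X9 -> X2) has no collider blocking it and no conditioned non-collider, so it is open.
Try {X9}:
  P1: blocked at chain node X9 ∈ conditioning set.
  P2: blocked at fork node X9 ∈ conditioning set.
{X9} contains no descendant of X3 and blocks every backdoor path.
No other singleton works — e.g. {X6} leaves P1 open — so {X9} is the unique smallest valid adjustment set.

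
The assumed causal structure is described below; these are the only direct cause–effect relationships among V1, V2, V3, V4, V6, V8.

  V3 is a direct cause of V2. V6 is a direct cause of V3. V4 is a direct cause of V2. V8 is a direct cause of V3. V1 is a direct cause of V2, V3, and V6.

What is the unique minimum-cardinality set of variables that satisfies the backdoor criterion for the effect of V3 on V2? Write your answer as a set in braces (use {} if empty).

{V1}

Variables eligible for adjustment (non-descendants of V3, excluding V3 and V2): {V1, V4, V6, V8}.
Backdoor paths from V3 to V2:
  P1: V3 <- V1 -> V2
  P2: V3 <- V6 <- V1 -> V2
The empty set is not sufficient: P1 (V3 <- V1 -> V2) has no collider blocking it and no conditioned non-collider, so it is open.
Try {V1}:
  P1: blocked at fork node V1 ∈ conditioning set.
  P2: blocked at fork node V1 ∈ conditioning set.
{V1} contains no descendant of V3 and blocks every backdoor path.
No other singleton works — e.g. {V4} leaves P1 open — so {V1} is the unique smallest valid adjustment set.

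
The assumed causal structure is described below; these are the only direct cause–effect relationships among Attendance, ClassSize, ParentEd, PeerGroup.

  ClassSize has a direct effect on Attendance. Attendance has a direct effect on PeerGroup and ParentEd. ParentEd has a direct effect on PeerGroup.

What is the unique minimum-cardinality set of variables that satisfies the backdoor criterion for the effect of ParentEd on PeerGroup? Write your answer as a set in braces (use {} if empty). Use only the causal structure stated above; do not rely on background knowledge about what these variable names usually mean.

{Attendance}

Variables eligible for adjustment (non-descendants of ParentEd, excluding ParentEd and PeerGroup): {Attendance, ClassSize}.
Backdoor paths from ParentEd to PeerGroup:
  P1: ParentEd <- Attendance -> PeerGroup
The empty set is not sufficient: P1 (ParentEd <- Attendance -> PeerGroup) has no collider blocking it and no conditioned non-collider, so it is open.
Try {Attendance}:
  P1: blocked at fork node Attendance ∈ conditioning set.
{Attendance} contains no descendant of ParentEd and blocks every backdoor path.
No other singleton works — e.g. {ClassSize} leaves P1 open — so {Attendance} is the unique smallest valid adjustment set.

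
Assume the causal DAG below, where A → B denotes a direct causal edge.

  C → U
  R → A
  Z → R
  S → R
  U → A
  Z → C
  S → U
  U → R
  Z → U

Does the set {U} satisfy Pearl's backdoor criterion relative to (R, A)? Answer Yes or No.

Yes

Backdoor paths from R to A (paths whose first edge points into R):
  P1: R <- Z -> C -> U -> A
  P2: R <- Z -> U -> A
  P3: R <- S -> U -> A
  P4: R <- U -> A
Condition 1 (no descendant of R in the set): holds — descendants of R are {A}; none are in {U}.
Condition 2 (every backdoor path blocked by {U}):
  P1: blocked at chain node U ∈ conditioning set.
  P2: blocked at chain node U ∈ conditioning set.
  P3: blocked at chain node U ∈ conditioning set.
  P4: blocked at fork node U ∈ conditioning set.
{U} satisfies the backdoor criterion.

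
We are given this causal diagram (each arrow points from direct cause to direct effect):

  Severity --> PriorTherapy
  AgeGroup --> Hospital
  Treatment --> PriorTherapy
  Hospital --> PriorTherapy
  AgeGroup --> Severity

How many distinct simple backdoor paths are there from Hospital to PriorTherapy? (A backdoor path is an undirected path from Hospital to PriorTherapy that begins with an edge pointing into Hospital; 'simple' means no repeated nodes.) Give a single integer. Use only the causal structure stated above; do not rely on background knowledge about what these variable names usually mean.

A backdoor path from Hospital to PriorTherapy is any simple undirected path whose first edge points into Hospital (i.e. leaves Hospital via a parent).
Parents of Hospital: {AgeGroup}.
Enumerating:
  P1: Hospital <- AgeGroup -> Severity -> PriorTherapy
That exhausts the simple backdoor paths. Count: 1.

1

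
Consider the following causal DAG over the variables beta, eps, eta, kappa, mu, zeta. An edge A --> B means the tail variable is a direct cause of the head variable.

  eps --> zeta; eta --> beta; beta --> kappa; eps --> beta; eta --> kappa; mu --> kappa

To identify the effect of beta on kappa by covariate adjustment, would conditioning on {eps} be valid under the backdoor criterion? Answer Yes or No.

No

Backdoor paths from beta to kappa (paths whose first edge points into beta):
  P1: beta <- eta -> kappa
Condition 1 (no descendant of beta in the set): holds — descendants of beta are {kappa}; none are in {eps}.
Condition 2 (every backdoor path blocked by {eps}):
  P1: open — no interior node is in the conditioning set.
{eps} does not satisfy the backdoor criterion.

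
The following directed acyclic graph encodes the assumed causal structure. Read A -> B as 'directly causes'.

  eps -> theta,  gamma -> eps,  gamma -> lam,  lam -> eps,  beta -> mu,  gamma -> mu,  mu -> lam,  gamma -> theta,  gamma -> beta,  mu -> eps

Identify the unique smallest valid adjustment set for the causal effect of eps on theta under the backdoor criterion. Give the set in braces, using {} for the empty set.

{gamma}

Variables eligible for adjustment (non-descendants of eps, excluding eps and theta): {beta, gamma, lam, mu}.
Backdoor paths from eps to theta:
  P1: eps <- gamma -> theta
  P2: eps <- mu <- gamma -> theta
  P3: eps <- mu <- beta <- gamma -> theta
  P4: eps <- mu -> lam <- gamma -> theta
  P5: eps <- lam <- gamma -> theta
  P6: eps <- lam <- mu <- gamma -> theta
  P7: eps <- lam <- mu <- beta <- gamma -> theta
The empty set is not sufficient: P1 (eps <- gamma -> theta) has no collider blocking it and no conditioned non-collider, so it is open.
Try {gamma}:
  P1: blocked at fork node gamma ∈ conditioning set.
  P2: blocked at fork node gamma ∈ conditioning set.
  P3: blocked at fork node gamma ∈ conditioning set.
  P4: blocked at collider lam (neither it nor any descendant is in the conditioning set).
  P5: blocked at fork node gamma ∈ conditioning set.
  P6: blocked at fork node gamma ∈ conditioning set.
  P7: blocked at fork node gamma ∈ conditioning set.
{gamma} contains no descendant of eps and blocks every backdoor path.
No other singleton works — e.g. {beta} leaves P1 open — so {gamma} is the unique smallest valid adjustment set.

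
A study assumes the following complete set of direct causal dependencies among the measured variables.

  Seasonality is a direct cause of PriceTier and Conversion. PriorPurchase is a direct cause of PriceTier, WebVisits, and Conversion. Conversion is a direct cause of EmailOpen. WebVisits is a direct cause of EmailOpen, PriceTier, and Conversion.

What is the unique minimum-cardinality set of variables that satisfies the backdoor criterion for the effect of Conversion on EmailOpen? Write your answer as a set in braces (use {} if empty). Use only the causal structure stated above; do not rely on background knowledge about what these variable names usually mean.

Variables eligible for adjustment (non-descendants of Conversion, excluding Conversion and EmailOpen): {PriceTier, PriorPurchase, Seasonality, WebVisits}.
Backdoor paths from Conversion to EmailOpen:
  P1: Conversion <- PriorPurchase -> WebVisits -> EmailOpen
  P2: Conversion <- PriorPurchase -> PriceTier <- WebVisits -> EmailOpen
  P3: Conversion <- Seasonality -> PriceTier <- PriorPurchase -> WebVisits -> EmailOpen
  P4: Conversion <- Seasonality -> PriceTier <- WebVisits -> EmailOpen
  P5: Conversion <- WebVisits -> EmailOpen
The empty set is not sufficient: P1 (Conversion <- PriorPurchase -> WebVisits -> EmailOpen) has no collider blocking it and no conditioned non-collider, so it is open.
Try {WebVisits}:
  P1: blocked at chain node WebVisits ∈ conditioning set.
  P2: blocked at collider PriceTier (neither it nor any descendant is in the conditioning set).
  P3: blocked at collider PriceTier (neither it nor any descendant is in the conditioning set).
  P4: blocked at collider PriceTier (neither it nor any descendant is in the conditioning set).
  P5: blocked at fork node WebVisits ∈ conditioning set.
{WebVisits} contains no descendant of Conversion and blocks every backdoor path.
No other singleton works — e.g. {PriorPurchase} leaves P5 open — so {WebVisits} is the unique smallest valid adjustment set.

{WebVisits}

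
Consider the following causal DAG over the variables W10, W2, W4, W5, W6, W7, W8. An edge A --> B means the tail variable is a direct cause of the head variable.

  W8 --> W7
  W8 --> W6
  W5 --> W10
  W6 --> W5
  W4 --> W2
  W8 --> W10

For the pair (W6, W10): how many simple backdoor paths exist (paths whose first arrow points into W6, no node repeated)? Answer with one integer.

1

A backdoor path from W6 to W10 is any simple undirected path whose first edge points into W6 (i.e. leaves W6 via a parent).
Parents of W6: {W8}.
Enumerating:
  P1: W6 <- W8 -> W10
That exhausts the simple backdoor paths. Count: 1.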